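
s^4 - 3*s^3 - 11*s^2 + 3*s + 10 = (s - 5)*(s - 1)*(s + 1)*(s + 2)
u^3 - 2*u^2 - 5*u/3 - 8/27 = (u - 8/3)*(u + 1/3)^2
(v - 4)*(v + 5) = v^2 + v - 20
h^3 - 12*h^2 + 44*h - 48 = (h - 6)*(h - 4)*(h - 2)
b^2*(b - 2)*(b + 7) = b^4 + 5*b^3 - 14*b^2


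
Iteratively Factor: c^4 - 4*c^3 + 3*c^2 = (c - 3)*(c^3 - c^2) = (c - 3)*(c - 1)*(c^2) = c*(c - 3)*(c - 1)*(c)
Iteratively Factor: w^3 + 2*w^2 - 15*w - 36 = (w + 3)*(w^2 - w - 12) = (w + 3)^2*(w - 4)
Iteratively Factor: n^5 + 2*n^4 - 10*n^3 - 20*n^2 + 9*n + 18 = (n + 1)*(n^4 + n^3 - 11*n^2 - 9*n + 18) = (n + 1)*(n + 3)*(n^3 - 2*n^2 - 5*n + 6) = (n + 1)*(n + 2)*(n + 3)*(n^2 - 4*n + 3) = (n - 1)*(n + 1)*(n + 2)*(n + 3)*(n - 3)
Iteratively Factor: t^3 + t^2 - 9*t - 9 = (t + 1)*(t^2 - 9) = (t + 1)*(t + 3)*(t - 3)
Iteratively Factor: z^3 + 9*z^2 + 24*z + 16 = (z + 4)*(z^2 + 5*z + 4) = (z + 4)^2*(z + 1)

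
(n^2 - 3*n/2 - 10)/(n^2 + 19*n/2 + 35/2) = (n - 4)/(n + 7)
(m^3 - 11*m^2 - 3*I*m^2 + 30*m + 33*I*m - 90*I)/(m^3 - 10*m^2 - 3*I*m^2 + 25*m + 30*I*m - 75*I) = (m - 6)/(m - 5)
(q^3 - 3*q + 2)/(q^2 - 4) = (q^2 - 2*q + 1)/(q - 2)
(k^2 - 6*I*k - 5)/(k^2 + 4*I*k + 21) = (k^2 - 6*I*k - 5)/(k^2 + 4*I*k + 21)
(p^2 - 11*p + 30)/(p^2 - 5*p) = (p - 6)/p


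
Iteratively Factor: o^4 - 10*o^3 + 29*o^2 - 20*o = (o)*(o^3 - 10*o^2 + 29*o - 20) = o*(o - 4)*(o^2 - 6*o + 5) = o*(o - 4)*(o - 1)*(o - 5)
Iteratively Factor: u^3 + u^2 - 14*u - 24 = (u + 2)*(u^2 - u - 12) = (u + 2)*(u + 3)*(u - 4)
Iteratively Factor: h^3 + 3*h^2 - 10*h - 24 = (h - 3)*(h^2 + 6*h + 8) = (h - 3)*(h + 2)*(h + 4)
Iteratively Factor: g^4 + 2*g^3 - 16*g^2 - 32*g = (g)*(g^3 + 2*g^2 - 16*g - 32) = g*(g + 2)*(g^2 - 16) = g*(g + 2)*(g + 4)*(g - 4)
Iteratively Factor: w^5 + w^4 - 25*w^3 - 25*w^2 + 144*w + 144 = (w + 3)*(w^4 - 2*w^3 - 19*w^2 + 32*w + 48) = (w + 1)*(w + 3)*(w^3 - 3*w^2 - 16*w + 48) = (w + 1)*(w + 3)*(w + 4)*(w^2 - 7*w + 12) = (w - 3)*(w + 1)*(w + 3)*(w + 4)*(w - 4)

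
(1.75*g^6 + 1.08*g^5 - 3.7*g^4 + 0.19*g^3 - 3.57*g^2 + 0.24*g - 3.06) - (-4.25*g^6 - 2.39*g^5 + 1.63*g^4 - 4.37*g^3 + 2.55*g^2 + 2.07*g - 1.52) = 6.0*g^6 + 3.47*g^5 - 5.33*g^4 + 4.56*g^3 - 6.12*g^2 - 1.83*g - 1.54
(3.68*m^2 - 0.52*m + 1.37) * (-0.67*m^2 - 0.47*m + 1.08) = -2.4656*m^4 - 1.3812*m^3 + 3.3009*m^2 - 1.2055*m + 1.4796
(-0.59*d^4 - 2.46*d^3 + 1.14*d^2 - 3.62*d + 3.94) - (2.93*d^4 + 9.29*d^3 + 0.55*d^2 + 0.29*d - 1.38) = -3.52*d^4 - 11.75*d^3 + 0.59*d^2 - 3.91*d + 5.32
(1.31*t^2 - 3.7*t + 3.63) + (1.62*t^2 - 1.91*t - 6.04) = 2.93*t^2 - 5.61*t - 2.41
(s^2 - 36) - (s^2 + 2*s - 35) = -2*s - 1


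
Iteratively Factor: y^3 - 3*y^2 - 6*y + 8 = (y - 1)*(y^2 - 2*y - 8) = (y - 4)*(y - 1)*(y + 2)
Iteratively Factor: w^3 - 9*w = (w)*(w^2 - 9) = w*(w + 3)*(w - 3)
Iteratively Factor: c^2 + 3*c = (c + 3)*(c)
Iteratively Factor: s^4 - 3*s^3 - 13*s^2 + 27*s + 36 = (s - 4)*(s^3 + s^2 - 9*s - 9) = (s - 4)*(s + 3)*(s^2 - 2*s - 3) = (s - 4)*(s + 1)*(s + 3)*(s - 3)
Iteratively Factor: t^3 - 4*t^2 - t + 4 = (t - 4)*(t^2 - 1) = (t - 4)*(t + 1)*(t - 1)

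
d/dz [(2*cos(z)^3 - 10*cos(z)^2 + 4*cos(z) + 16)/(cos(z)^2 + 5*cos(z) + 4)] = 2*(sin(z)^2 - 8*cos(z) + 31)*sin(z)/(cos(z) + 4)^2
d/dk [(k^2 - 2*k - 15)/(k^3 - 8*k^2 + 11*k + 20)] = (-k^2 - 6*k + 5)/(k^4 - 6*k^3 + k^2 + 24*k + 16)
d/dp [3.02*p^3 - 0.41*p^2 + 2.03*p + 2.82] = 9.06*p^2 - 0.82*p + 2.03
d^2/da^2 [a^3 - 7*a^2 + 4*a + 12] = 6*a - 14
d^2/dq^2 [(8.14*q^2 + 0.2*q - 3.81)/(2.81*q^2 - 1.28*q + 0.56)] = (61.714344*q^3 - 257.35947*q^2 + 80.334528*q + 4.898352)/(22.188041*q^6 - 30.321024*q^5 + 27.07716*q^4 - 14.1824*q^3 + 5.39616*q^2 - 1.204224*q + 0.175616)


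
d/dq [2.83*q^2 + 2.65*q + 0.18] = 5.66*q + 2.65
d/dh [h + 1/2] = 1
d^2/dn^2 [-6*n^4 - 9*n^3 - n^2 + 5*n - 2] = -72*n^2 - 54*n - 2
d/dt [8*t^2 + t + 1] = 16*t + 1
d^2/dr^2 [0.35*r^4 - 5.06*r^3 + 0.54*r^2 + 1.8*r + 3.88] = 4.2*r^2 - 30.36*r + 1.08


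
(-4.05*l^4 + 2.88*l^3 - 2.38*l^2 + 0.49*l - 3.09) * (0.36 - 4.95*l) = 20.0475*l^5 - 15.714*l^4 + 12.8178*l^3 - 3.2823*l^2 + 15.4719*l - 1.1124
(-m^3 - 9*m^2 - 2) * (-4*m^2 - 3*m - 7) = 4*m^5 + 39*m^4 + 34*m^3 + 71*m^2 + 6*m + 14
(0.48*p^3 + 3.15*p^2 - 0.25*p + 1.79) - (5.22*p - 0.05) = 0.48*p^3 + 3.15*p^2 - 5.47*p + 1.84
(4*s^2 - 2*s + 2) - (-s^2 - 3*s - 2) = 5*s^2 + s + 4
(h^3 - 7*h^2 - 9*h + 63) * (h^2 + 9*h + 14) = h^5 + 2*h^4 - 58*h^3 - 116*h^2 + 441*h + 882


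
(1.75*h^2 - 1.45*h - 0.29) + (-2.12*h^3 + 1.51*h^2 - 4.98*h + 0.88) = -2.12*h^3 + 3.26*h^2 - 6.43*h + 0.59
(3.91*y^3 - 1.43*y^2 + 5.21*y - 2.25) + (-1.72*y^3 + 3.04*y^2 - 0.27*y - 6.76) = 2.19*y^3 + 1.61*y^2 + 4.94*y - 9.01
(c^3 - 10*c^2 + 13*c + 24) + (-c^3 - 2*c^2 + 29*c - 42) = -12*c^2 + 42*c - 18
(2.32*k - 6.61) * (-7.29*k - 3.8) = -16.9128*k^2 + 39.3709*k + 25.118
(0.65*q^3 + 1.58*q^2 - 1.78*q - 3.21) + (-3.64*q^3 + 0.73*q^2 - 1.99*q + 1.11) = -2.99*q^3 + 2.31*q^2 - 3.77*q - 2.1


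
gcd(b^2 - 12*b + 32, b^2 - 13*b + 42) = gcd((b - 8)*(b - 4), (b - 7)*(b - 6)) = 1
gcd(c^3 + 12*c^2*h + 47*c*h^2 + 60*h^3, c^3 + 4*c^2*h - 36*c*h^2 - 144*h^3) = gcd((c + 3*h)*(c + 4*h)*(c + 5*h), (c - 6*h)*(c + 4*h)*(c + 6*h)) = c + 4*h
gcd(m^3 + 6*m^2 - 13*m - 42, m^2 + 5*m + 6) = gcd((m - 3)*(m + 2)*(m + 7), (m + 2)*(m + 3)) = m + 2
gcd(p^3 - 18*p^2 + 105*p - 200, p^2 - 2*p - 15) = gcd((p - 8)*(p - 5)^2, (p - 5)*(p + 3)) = p - 5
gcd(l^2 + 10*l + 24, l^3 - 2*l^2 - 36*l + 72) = l + 6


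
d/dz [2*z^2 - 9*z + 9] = 4*z - 9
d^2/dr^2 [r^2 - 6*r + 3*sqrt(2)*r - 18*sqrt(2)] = 2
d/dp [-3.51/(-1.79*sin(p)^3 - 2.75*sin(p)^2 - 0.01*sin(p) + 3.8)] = (-19.305*sin(p) + 9.42435*cos(2*p) - 9.45945)*cos(p)/(1.79*sin(p)^3 + 2.75*sin(p)^2 + 0.01*sin(p) - 3.8)^2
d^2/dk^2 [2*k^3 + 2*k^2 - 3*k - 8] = 12*k + 4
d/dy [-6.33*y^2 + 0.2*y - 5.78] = 0.2 - 12.66*y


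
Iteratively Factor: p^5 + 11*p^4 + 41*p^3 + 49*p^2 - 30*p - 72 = (p + 3)*(p^4 + 8*p^3 + 17*p^2 - 2*p - 24) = (p + 3)^2*(p^3 + 5*p^2 + 2*p - 8) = (p - 1)*(p + 3)^2*(p^2 + 6*p + 8) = (p - 1)*(p + 2)*(p + 3)^2*(p + 4)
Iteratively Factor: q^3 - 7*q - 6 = (q - 3)*(q^2 + 3*q + 2) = (q - 3)*(q + 1)*(q + 2)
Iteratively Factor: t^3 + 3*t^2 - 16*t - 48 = (t + 4)*(t^2 - t - 12) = (t - 4)*(t + 4)*(t + 3)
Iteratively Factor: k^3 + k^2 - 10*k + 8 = (k - 2)*(k^2 + 3*k - 4) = (k - 2)*(k + 4)*(k - 1)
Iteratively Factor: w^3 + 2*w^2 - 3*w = (w - 1)*(w^2 + 3*w) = w*(w - 1)*(w + 3)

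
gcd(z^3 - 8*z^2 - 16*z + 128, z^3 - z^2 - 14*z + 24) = z + 4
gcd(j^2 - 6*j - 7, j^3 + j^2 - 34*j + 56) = 1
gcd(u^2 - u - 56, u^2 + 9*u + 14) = u + 7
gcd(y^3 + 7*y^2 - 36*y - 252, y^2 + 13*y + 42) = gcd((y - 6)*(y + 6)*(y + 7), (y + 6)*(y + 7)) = y^2 + 13*y + 42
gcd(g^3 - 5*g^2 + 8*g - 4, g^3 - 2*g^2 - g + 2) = g^2 - 3*g + 2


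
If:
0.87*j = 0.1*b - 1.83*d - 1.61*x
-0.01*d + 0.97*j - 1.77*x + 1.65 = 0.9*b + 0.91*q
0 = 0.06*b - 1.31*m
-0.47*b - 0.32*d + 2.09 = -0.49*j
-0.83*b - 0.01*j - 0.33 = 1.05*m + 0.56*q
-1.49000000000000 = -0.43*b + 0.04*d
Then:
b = 3.42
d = -0.52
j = -1.33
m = 0.16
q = -5.92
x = 1.52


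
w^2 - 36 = (w - 6)*(w + 6)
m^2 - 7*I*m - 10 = (m - 5*I)*(m - 2*I)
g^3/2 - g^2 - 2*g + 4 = (g/2 + 1)*(g - 2)^2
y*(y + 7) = y^2 + 7*y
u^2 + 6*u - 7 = (u - 1)*(u + 7)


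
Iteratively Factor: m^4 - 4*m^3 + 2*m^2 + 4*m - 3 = (m - 3)*(m^3 - m^2 - m + 1) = (m - 3)*(m + 1)*(m^2 - 2*m + 1) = (m - 3)*(m - 1)*(m + 1)*(m - 1)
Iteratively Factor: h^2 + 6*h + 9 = (h + 3)*(h + 3)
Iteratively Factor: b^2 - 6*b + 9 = (b - 3)*(b - 3)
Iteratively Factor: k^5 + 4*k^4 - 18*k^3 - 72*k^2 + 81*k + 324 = (k + 4)*(k^4 - 18*k^2 + 81) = (k + 3)*(k + 4)*(k^3 - 3*k^2 - 9*k + 27) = (k - 3)*(k + 3)*(k + 4)*(k^2 - 9) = (k - 3)^2*(k + 3)*(k + 4)*(k + 3)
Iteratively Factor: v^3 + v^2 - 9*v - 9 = (v - 3)*(v^2 + 4*v + 3) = (v - 3)*(v + 1)*(v + 3)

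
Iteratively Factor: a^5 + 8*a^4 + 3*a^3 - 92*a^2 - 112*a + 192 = (a + 4)*(a^4 + 4*a^3 - 13*a^2 - 40*a + 48) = (a + 4)^2*(a^3 - 13*a + 12) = (a - 1)*(a + 4)^2*(a^2 + a - 12) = (a - 3)*(a - 1)*(a + 4)^2*(a + 4)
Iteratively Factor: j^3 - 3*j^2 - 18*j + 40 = (j - 5)*(j^2 + 2*j - 8) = (j - 5)*(j - 2)*(j + 4)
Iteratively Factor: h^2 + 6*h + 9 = (h + 3)*(h + 3)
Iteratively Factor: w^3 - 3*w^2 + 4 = (w - 2)*(w^2 - w - 2) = (w - 2)*(w + 1)*(w - 2)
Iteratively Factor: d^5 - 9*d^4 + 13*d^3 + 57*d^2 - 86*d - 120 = (d + 1)*(d^4 - 10*d^3 + 23*d^2 + 34*d - 120) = (d - 3)*(d + 1)*(d^3 - 7*d^2 + 2*d + 40) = (d - 4)*(d - 3)*(d + 1)*(d^2 - 3*d - 10) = (d - 4)*(d - 3)*(d + 1)*(d + 2)*(d - 5)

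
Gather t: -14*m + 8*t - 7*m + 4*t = -21*m + 12*t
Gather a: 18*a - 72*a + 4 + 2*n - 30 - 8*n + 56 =-54*a - 6*n + 30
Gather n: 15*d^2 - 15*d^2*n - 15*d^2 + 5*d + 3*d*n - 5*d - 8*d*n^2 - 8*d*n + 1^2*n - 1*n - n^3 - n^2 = -n^3 + n^2*(-8*d - 1) + n*(-15*d^2 - 5*d)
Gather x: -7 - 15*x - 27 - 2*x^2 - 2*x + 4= -2*x^2 - 17*x - 30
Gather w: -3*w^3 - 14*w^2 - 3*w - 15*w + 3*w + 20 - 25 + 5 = -3*w^3 - 14*w^2 - 15*w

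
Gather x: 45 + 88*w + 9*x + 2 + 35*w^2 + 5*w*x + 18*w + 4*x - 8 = 35*w^2 + 106*w + x*(5*w + 13) + 39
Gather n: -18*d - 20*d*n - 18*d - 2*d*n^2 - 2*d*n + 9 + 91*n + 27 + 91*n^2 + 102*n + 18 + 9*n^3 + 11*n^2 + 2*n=-36*d + 9*n^3 + n^2*(102 - 2*d) + n*(195 - 22*d) + 54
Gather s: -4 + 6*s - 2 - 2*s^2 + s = -2*s^2 + 7*s - 6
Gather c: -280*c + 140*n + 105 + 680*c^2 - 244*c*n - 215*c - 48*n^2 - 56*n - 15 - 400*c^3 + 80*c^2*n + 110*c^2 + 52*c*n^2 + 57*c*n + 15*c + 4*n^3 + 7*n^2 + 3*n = -400*c^3 + c^2*(80*n + 790) + c*(52*n^2 - 187*n - 480) + 4*n^3 - 41*n^2 + 87*n + 90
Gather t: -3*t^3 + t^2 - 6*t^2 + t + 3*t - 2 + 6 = -3*t^3 - 5*t^2 + 4*t + 4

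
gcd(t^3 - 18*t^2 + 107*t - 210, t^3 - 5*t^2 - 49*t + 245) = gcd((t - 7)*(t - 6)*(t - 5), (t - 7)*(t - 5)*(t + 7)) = t^2 - 12*t + 35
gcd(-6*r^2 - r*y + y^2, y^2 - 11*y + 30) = 1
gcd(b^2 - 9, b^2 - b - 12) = b + 3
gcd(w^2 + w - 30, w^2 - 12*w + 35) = w - 5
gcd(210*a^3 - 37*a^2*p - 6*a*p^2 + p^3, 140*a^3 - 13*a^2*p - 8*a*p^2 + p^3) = 35*a^2 - 12*a*p + p^2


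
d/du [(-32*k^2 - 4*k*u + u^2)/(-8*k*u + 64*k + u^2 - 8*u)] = 4*(-k - 2)/(u^2 - 16*u + 64)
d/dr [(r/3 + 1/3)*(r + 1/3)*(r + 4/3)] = r^2 + 16*r/9 + 19/27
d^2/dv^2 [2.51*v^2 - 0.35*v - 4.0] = 5.02000000000000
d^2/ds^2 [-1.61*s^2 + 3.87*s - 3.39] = -3.22000000000000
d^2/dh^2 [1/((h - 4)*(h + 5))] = 2*((h - 4)^2 + (h - 4)*(h + 5) + (h + 5)^2)/((h - 4)^3*(h + 5)^3)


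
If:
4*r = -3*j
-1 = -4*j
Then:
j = 1/4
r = -3/16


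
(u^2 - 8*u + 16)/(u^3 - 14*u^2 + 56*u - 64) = (u - 4)/(u^2 - 10*u + 16)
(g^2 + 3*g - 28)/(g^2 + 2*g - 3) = (g^2 + 3*g - 28)/(g^2 + 2*g - 3)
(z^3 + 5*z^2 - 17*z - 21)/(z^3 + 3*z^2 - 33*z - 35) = (z - 3)/(z - 5)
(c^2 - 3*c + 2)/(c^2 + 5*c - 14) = (c - 1)/(c + 7)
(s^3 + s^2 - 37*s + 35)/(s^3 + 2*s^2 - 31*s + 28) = (s - 5)/(s - 4)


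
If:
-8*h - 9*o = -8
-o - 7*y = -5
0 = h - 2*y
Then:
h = 74/47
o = -24/47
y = 37/47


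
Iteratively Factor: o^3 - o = (o - 1)*(o^2 + o) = o*(o - 1)*(o + 1)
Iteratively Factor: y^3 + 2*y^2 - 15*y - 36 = (y + 3)*(y^2 - y - 12) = (y + 3)^2*(y - 4)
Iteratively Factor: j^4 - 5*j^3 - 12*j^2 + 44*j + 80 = (j + 2)*(j^3 - 7*j^2 + 2*j + 40) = (j - 5)*(j + 2)*(j^2 - 2*j - 8) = (j - 5)*(j - 4)*(j + 2)*(j + 2)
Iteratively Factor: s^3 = (s)*(s^2) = s^2*(s)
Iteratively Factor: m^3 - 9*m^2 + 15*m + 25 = (m - 5)*(m^2 - 4*m - 5) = (m - 5)^2*(m + 1)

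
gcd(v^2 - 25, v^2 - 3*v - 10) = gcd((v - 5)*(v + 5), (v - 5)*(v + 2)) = v - 5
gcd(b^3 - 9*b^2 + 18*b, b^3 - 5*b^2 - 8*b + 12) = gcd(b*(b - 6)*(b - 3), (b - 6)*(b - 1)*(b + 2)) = b - 6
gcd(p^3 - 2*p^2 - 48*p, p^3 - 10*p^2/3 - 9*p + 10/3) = 1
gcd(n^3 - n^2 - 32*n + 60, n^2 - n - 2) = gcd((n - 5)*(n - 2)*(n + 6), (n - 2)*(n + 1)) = n - 2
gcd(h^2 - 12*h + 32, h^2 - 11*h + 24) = h - 8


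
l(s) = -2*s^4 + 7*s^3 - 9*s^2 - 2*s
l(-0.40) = -1.14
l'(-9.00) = 7693.00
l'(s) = -8*s^3 + 21*s^2 - 18*s - 2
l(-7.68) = -10644.22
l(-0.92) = -12.66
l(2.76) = -42.96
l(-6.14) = -4789.86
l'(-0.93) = 39.34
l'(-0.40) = 9.07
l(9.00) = -8766.00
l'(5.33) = -712.71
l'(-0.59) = 17.57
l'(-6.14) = 2752.02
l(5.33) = -820.54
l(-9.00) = -18936.00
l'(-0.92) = 38.56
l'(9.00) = -4295.00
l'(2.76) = -59.91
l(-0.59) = -3.63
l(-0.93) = -13.05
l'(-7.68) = 4998.75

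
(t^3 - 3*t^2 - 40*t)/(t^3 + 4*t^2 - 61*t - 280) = t/(t + 7)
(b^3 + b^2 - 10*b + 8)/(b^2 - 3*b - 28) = (b^2 - 3*b + 2)/(b - 7)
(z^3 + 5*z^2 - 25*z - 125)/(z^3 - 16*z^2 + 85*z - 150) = (z^2 + 10*z + 25)/(z^2 - 11*z + 30)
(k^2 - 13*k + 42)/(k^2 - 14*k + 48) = (k - 7)/(k - 8)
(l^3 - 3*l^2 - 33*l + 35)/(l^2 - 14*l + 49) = (l^2 + 4*l - 5)/(l - 7)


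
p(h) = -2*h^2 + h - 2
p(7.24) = -99.60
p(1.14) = -3.46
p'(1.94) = -6.76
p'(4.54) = -17.16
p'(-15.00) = 61.00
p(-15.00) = -467.00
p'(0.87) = -2.48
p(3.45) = -22.36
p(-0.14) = -2.18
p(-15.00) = -467.00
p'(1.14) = -3.56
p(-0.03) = -2.03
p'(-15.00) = 61.00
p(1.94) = -7.59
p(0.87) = -2.64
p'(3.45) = -12.80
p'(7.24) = -27.96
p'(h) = 1 - 4*h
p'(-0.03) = 1.12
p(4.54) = -38.68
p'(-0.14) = 1.56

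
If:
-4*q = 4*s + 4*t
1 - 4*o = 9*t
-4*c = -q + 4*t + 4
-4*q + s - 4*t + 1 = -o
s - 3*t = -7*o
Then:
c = -64/61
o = 4/61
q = 8/61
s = -13/61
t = 5/61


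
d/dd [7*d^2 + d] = 14*d + 1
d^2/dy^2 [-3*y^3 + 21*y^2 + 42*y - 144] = 42 - 18*y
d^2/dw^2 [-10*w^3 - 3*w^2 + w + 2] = -60*w - 6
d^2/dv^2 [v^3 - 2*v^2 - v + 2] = 6*v - 4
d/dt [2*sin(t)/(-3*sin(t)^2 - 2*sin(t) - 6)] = 6*(sin(t)^2 - 2)*cos(t)/(3*sin(t)^2 + 2*sin(t) + 6)^2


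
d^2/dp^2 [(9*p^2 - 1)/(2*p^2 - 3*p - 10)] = 2*(54*p^3 + 528*p^2 + 18*p + 871)/(8*p^6 - 36*p^5 - 66*p^4 + 333*p^3 + 330*p^2 - 900*p - 1000)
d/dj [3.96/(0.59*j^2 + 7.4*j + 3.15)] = (-4.6728*j - 29.304)/(0.59*j^2 + 7.4*j + 3.15)^2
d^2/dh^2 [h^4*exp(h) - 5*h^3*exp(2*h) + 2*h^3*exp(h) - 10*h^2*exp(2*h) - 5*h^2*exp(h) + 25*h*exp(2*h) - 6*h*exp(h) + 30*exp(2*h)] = (h^4 - 20*h^3*exp(h) + 10*h^3 - 100*h^2*exp(h) + 19*h^2 - 10*h*exp(h) - 14*h + 200*exp(h) - 22)*exp(h)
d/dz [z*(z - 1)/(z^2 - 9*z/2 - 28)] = 14*(-z^2 - 16*z + 8)/(4*z^4 - 36*z^3 - 143*z^2 + 1008*z + 3136)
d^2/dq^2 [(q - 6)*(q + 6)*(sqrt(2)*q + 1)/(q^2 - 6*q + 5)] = 2*(-5*sqrt(2)*q^3 + 6*q^3 - 90*sqrt(2)*q^2 - 123*q^2 + 648*q + 615*sqrt(2)*q - 1080*sqrt(2) - 1091)/(q^6 - 18*q^5 + 123*q^4 - 396*q^3 + 615*q^2 - 450*q + 125)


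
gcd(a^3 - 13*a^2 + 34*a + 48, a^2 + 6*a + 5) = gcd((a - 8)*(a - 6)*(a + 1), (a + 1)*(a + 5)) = a + 1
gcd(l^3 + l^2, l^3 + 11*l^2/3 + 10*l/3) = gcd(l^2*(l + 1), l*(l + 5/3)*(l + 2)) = l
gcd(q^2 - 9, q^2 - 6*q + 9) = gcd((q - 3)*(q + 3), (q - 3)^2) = q - 3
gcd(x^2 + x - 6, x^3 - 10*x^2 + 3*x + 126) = x + 3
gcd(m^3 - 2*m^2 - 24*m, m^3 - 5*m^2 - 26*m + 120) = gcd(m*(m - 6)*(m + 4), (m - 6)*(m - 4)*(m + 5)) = m - 6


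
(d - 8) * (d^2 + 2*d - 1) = d^3 - 6*d^2 - 17*d + 8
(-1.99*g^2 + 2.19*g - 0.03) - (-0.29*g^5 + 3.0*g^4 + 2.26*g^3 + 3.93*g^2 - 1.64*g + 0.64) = 0.29*g^5 - 3.0*g^4 - 2.26*g^3 - 5.92*g^2 + 3.83*g - 0.67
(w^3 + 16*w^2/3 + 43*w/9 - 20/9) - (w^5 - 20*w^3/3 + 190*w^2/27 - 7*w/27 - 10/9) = -w^5 + 23*w^3/3 - 46*w^2/27 + 136*w/27 - 10/9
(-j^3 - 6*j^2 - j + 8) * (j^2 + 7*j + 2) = -j^5 - 13*j^4 - 45*j^3 - 11*j^2 + 54*j + 16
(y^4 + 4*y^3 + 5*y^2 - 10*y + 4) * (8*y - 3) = 8*y^5 + 29*y^4 + 28*y^3 - 95*y^2 + 62*y - 12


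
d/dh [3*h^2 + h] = 6*h + 1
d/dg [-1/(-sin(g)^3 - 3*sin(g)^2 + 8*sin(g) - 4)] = (-3*sin(g)^2 - 6*sin(g) + 8)*cos(g)/(sin(g)^3 + 3*sin(g)^2 - 8*sin(g) + 4)^2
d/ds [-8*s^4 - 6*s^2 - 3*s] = -32*s^3 - 12*s - 3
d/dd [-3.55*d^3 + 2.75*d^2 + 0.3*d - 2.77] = -10.65*d^2 + 5.5*d + 0.3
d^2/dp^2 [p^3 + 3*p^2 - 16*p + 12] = 6*p + 6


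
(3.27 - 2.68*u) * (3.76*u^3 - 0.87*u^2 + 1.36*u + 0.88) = -10.0768*u^4 + 14.6268*u^3 - 6.4897*u^2 + 2.0888*u + 2.8776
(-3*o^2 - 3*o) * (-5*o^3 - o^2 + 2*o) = 15*o^5 + 18*o^4 - 3*o^3 - 6*o^2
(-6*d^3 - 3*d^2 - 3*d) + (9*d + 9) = -6*d^3 - 3*d^2 + 6*d + 9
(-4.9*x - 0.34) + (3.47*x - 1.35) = -1.43*x - 1.69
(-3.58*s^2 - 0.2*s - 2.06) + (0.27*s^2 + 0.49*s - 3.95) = -3.31*s^2 + 0.29*s - 6.01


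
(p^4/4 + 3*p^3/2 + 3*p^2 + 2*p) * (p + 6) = p^5/4 + 3*p^4 + 12*p^3 + 20*p^2 + 12*p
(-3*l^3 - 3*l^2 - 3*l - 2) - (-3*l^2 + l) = -3*l^3 - 4*l - 2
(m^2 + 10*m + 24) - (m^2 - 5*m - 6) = 15*m + 30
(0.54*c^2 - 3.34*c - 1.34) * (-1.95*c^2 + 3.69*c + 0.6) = -1.053*c^4 + 8.5056*c^3 - 9.3876*c^2 - 6.9486*c - 0.804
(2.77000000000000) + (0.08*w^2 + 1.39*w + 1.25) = 0.08*w^2 + 1.39*w + 4.02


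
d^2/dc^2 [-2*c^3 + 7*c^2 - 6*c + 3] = 14 - 12*c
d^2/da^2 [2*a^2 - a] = 4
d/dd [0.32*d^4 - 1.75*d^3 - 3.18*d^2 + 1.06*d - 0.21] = 1.28*d^3 - 5.25*d^2 - 6.36*d + 1.06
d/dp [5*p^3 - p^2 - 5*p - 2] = 15*p^2 - 2*p - 5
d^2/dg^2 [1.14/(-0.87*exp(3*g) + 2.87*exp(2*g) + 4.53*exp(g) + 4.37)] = (1.14*(-5.22*exp(2*g) + 11.48*exp(g) + 9.06)*(-2.61*exp(2*g) + 5.74*exp(g) + 4.53)*exp(g) + (8.9262*exp(2*g) - 13.0872*exp(g) - 5.1642)*(-0.87*exp(3*g) + 2.87*exp(2*g) + 4.53*exp(g) + 4.37))*exp(g)/(-0.87*exp(3*g) + 2.87*exp(2*g) + 4.53*exp(g) + 4.37)^3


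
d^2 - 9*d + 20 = (d - 5)*(d - 4)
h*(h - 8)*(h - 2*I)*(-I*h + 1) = -I*h^4 - h^3 + 8*I*h^3 + 8*h^2 - 2*I*h^2 + 16*I*h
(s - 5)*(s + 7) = s^2 + 2*s - 35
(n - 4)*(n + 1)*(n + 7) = n^3 + 4*n^2 - 25*n - 28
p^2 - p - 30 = (p - 6)*(p + 5)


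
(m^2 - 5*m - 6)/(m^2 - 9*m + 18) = (m + 1)/(m - 3)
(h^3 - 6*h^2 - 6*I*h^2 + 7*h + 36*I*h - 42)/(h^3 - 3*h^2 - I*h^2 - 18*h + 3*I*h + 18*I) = (h^2 - 6*I*h + 7)/(h^2 + h*(3 - I) - 3*I)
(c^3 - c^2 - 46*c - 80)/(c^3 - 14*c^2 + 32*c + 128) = (c + 5)/(c - 8)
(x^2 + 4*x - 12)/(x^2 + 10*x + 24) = (x - 2)/(x + 4)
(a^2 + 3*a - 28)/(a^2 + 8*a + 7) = (a - 4)/(a + 1)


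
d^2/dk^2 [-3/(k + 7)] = -6/(k + 7)^3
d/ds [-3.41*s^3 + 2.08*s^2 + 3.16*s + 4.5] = -10.23*s^2 + 4.16*s + 3.16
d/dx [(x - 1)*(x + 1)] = 2*x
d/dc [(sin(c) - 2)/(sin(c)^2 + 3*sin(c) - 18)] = (4*sin(c) + cos(c)^2 - 13)*cos(c)/(sin(c)^2 + 3*sin(c) - 18)^2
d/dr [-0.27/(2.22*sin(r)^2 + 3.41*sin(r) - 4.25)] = (1.1988*sin(r) + 0.9207)*cos(r)/(2.22*sin(r)^2 + 3.41*sin(r) - 4.25)^2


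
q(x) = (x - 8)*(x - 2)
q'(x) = 2*x - 10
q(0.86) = 8.14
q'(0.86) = -8.28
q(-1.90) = 38.61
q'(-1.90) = -13.80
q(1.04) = 6.68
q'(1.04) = -7.92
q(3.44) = -6.57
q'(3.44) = -3.12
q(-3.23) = 58.73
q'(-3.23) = -16.46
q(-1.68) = 35.62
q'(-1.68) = -13.36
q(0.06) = 15.40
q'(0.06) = -9.88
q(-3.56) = 64.27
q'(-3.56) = -17.12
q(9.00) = 7.00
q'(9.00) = 8.00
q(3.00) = -5.00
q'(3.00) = -4.00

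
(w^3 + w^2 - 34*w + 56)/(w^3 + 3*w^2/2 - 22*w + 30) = 2*(w^2 + 3*w - 28)/(2*w^2 + 7*w - 30)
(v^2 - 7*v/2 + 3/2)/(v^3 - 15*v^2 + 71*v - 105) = (v - 1/2)/(v^2 - 12*v + 35)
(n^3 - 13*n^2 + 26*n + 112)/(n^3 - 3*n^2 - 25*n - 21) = (n^2 - 6*n - 16)/(n^2 + 4*n + 3)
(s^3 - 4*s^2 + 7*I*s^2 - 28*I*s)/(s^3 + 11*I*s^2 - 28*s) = (s - 4)/(s + 4*I)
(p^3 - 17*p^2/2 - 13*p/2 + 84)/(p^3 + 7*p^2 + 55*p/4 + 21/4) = 2*(2*p^2 - 23*p + 56)/(4*p^2 + 16*p + 7)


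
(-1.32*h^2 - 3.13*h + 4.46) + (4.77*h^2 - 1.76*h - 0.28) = 3.45*h^2 - 4.89*h + 4.18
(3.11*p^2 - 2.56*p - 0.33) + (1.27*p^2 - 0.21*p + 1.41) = 4.38*p^2 - 2.77*p + 1.08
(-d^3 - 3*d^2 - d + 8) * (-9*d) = 9*d^4 + 27*d^3 + 9*d^2 - 72*d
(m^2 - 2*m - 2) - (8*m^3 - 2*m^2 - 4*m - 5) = -8*m^3 + 3*m^2 + 2*m + 3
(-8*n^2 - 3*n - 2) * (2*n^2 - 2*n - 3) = -16*n^4 + 10*n^3 + 26*n^2 + 13*n + 6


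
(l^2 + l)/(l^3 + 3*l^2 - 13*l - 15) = l/(l^2 + 2*l - 15)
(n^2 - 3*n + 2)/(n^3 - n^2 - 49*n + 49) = (n - 2)/(n^2 - 49)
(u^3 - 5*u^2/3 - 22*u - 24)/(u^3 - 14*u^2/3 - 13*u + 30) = (3*u + 4)/(3*u - 5)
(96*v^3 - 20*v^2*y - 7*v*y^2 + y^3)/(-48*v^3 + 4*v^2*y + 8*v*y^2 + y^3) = (24*v^2 - 11*v*y + y^2)/(-12*v^2 + 4*v*y + y^2)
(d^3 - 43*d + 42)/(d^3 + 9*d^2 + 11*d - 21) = (d - 6)/(d + 3)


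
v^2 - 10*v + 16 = (v - 8)*(v - 2)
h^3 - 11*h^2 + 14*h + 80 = (h - 8)*(h - 5)*(h + 2)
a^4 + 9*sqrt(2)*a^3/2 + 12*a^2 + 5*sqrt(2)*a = a*(a + sqrt(2))^2*(a + 5*sqrt(2)/2)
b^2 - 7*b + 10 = (b - 5)*(b - 2)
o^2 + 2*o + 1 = (o + 1)^2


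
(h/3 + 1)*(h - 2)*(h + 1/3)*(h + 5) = h^4/3 + 19*h^3/9 + h^2/3 - 91*h/9 - 10/3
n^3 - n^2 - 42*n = n*(n - 7)*(n + 6)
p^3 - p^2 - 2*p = p*(p - 2)*(p + 1)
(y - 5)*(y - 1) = y^2 - 6*y + 5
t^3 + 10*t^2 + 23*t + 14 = (t + 1)*(t + 2)*(t + 7)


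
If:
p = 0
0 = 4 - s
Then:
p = 0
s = 4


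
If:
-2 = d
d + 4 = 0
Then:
No Solution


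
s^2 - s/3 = s*(s - 1/3)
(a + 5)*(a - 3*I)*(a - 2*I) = a^3 + 5*a^2 - 5*I*a^2 - 6*a - 25*I*a - 30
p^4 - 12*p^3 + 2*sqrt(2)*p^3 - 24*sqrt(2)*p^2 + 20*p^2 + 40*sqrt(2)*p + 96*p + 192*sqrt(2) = (p - 8)*(p - 6)*(p + 2)*(p + 2*sqrt(2))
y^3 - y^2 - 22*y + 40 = (y - 4)*(y - 2)*(y + 5)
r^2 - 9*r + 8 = (r - 8)*(r - 1)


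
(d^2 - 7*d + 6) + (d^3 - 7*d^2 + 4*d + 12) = d^3 - 6*d^2 - 3*d + 18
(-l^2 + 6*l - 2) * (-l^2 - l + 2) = l^4 - 5*l^3 - 6*l^2 + 14*l - 4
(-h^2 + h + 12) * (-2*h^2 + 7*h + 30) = 2*h^4 - 9*h^3 - 47*h^2 + 114*h + 360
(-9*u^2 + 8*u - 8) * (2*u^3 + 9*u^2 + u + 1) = -18*u^5 - 65*u^4 + 47*u^3 - 73*u^2 - 8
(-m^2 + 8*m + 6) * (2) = -2*m^2 + 16*m + 12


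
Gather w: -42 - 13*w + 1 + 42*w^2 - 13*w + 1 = 42*w^2 - 26*w - 40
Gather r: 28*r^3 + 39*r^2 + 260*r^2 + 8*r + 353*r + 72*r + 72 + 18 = 28*r^3 + 299*r^2 + 433*r + 90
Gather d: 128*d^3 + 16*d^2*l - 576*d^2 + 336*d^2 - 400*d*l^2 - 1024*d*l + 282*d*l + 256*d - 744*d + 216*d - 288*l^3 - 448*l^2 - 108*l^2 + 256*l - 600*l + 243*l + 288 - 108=128*d^3 + d^2*(16*l - 240) + d*(-400*l^2 - 742*l - 272) - 288*l^3 - 556*l^2 - 101*l + 180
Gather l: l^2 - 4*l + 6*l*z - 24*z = l^2 + l*(6*z - 4) - 24*z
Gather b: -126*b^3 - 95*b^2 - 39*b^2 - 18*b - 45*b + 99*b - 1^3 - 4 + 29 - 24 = -126*b^3 - 134*b^2 + 36*b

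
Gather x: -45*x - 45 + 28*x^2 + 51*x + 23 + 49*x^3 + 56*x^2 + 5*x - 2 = 49*x^3 + 84*x^2 + 11*x - 24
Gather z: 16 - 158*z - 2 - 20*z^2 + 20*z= -20*z^2 - 138*z + 14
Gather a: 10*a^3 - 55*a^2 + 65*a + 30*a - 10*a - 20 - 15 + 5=10*a^3 - 55*a^2 + 85*a - 30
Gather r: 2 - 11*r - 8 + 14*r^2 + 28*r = 14*r^2 + 17*r - 6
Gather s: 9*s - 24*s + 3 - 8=-15*s - 5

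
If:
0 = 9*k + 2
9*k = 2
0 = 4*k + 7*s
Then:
No Solution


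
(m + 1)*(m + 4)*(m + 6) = m^3 + 11*m^2 + 34*m + 24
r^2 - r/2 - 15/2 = (r - 3)*(r + 5/2)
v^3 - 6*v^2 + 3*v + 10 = (v - 5)*(v - 2)*(v + 1)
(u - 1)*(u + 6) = u^2 + 5*u - 6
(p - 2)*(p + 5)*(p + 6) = p^3 + 9*p^2 + 8*p - 60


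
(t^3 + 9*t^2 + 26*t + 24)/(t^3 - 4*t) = (t^2 + 7*t + 12)/(t*(t - 2))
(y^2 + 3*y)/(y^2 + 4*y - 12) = y*(y + 3)/(y^2 + 4*y - 12)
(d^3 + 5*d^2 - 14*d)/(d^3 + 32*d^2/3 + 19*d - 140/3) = 3*d*(d - 2)/(3*d^2 + 11*d - 20)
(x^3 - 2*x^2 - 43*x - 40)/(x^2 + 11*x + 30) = (x^2 - 7*x - 8)/(x + 6)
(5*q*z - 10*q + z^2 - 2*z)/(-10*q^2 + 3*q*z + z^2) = (z - 2)/(-2*q + z)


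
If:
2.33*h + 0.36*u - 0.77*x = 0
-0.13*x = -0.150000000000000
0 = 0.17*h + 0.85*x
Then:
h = -5.77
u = 39.81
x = 1.15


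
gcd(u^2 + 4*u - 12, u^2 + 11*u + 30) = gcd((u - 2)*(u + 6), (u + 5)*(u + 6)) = u + 6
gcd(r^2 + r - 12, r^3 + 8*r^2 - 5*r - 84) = r^2 + r - 12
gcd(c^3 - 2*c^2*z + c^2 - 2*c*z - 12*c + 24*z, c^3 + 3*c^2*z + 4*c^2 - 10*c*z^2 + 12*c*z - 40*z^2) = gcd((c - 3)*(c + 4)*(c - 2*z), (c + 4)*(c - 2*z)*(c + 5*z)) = -c^2 + 2*c*z - 4*c + 8*z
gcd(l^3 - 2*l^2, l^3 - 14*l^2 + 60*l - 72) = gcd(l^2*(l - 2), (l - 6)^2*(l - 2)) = l - 2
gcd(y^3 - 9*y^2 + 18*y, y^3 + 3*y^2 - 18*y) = y^2 - 3*y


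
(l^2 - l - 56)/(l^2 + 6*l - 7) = (l - 8)/(l - 1)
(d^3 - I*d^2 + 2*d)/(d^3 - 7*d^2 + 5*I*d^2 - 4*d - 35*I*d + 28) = d*(d - 2*I)/(d^2 + d*(-7 + 4*I) - 28*I)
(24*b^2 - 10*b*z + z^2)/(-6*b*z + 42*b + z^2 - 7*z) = (-4*b + z)/(z - 7)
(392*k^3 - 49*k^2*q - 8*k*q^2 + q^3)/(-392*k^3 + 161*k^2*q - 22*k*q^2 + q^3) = (7*k + q)/(-7*k + q)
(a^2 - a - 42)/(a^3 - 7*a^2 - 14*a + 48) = (a^2 - a - 42)/(a^3 - 7*a^2 - 14*a + 48)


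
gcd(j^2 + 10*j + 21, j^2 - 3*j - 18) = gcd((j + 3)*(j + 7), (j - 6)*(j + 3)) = j + 3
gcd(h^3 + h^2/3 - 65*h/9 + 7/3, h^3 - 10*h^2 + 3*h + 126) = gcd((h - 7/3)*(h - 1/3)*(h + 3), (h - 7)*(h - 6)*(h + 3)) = h + 3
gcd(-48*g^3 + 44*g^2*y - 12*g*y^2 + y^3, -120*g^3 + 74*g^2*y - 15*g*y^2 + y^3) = 24*g^2 - 10*g*y + y^2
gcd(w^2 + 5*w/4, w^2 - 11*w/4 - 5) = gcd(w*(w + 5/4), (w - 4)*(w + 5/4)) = w + 5/4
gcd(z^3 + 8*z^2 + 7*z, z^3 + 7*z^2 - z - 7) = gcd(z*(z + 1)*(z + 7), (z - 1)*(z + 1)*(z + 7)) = z^2 + 8*z + 7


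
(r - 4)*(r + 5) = r^2 + r - 20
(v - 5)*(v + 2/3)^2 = v^3 - 11*v^2/3 - 56*v/9 - 20/9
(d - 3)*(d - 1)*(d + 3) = d^3 - d^2 - 9*d + 9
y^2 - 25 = (y - 5)*(y + 5)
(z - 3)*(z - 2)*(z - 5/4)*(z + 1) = z^4 - 21*z^3/4 + 6*z^2 + 19*z/4 - 15/2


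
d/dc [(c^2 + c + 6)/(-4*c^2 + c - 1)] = (5*c^2 + 46*c - 7)/(16*c^4 - 8*c^3 + 9*c^2 - 2*c + 1)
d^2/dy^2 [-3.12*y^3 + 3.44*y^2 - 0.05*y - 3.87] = 6.88 - 18.72*y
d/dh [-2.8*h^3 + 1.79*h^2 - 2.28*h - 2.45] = -8.4*h^2 + 3.58*h - 2.28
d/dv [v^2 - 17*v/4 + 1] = 2*v - 17/4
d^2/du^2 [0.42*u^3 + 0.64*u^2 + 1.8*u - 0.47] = 2.52*u + 1.28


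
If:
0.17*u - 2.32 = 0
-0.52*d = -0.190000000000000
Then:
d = 0.37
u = 13.65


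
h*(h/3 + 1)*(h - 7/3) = h^3/3 + 2*h^2/9 - 7*h/3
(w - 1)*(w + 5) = w^2 + 4*w - 5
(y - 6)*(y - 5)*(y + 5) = y^3 - 6*y^2 - 25*y + 150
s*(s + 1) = s^2 + s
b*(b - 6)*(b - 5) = b^3 - 11*b^2 + 30*b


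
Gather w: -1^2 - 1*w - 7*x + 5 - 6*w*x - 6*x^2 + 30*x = w*(-6*x - 1) - 6*x^2 + 23*x + 4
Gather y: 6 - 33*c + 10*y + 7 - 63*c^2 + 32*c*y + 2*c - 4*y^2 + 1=-63*c^2 - 31*c - 4*y^2 + y*(32*c + 10) + 14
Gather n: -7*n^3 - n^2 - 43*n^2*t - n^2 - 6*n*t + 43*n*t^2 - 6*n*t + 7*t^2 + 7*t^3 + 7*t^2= -7*n^3 + n^2*(-43*t - 2) + n*(43*t^2 - 12*t) + 7*t^3 + 14*t^2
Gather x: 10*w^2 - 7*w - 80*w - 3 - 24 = 10*w^2 - 87*w - 27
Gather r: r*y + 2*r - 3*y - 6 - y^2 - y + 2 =r*(y + 2) - y^2 - 4*y - 4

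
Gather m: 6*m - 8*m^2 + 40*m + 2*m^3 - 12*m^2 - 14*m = 2*m^3 - 20*m^2 + 32*m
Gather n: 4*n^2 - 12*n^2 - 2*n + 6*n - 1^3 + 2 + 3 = -8*n^2 + 4*n + 4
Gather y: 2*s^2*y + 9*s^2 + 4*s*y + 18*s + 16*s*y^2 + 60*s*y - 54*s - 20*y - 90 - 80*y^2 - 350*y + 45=9*s^2 - 36*s + y^2*(16*s - 80) + y*(2*s^2 + 64*s - 370) - 45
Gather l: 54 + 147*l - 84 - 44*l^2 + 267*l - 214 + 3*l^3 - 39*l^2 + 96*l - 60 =3*l^3 - 83*l^2 + 510*l - 304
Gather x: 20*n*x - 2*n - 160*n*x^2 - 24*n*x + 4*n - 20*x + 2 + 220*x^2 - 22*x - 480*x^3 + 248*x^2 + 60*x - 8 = 2*n - 480*x^3 + x^2*(468 - 160*n) + x*(18 - 4*n) - 6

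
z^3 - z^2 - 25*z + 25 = (z - 5)*(z - 1)*(z + 5)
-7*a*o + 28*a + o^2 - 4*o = (-7*a + o)*(o - 4)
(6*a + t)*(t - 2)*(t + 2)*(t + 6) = 6*a*t^3 + 36*a*t^2 - 24*a*t - 144*a + t^4 + 6*t^3 - 4*t^2 - 24*t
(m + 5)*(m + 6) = m^2 + 11*m + 30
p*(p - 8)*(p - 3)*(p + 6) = p^4 - 5*p^3 - 42*p^2 + 144*p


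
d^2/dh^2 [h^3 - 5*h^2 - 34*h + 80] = 6*h - 10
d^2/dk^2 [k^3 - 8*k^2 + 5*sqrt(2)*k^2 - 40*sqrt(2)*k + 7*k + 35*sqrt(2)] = 6*k - 16 + 10*sqrt(2)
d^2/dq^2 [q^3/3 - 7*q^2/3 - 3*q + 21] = 2*q - 14/3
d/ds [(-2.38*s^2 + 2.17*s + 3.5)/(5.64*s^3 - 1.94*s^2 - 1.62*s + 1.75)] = (13.4232*s^4 - 24.4776*s^3 - 51.1546*s^2 + 5.25*s + 9.4675)/(31.8096*s^6 - 21.8832*s^5 - 14.51*s^4 + 26.0256*s^3 - 4.1656*s^2 - 5.67*s + 3.0625)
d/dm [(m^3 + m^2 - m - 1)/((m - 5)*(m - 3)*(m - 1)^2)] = (-m^4 - 4*m^3 + 38*m^2 - 12*m - 53)/(m^6 - 18*m^5 + 127*m^4 - 444*m^3 + 799*m^2 - 690*m + 225)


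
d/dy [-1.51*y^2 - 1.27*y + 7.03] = -3.02*y - 1.27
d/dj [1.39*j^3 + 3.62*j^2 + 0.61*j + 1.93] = 4.17*j^2 + 7.24*j + 0.61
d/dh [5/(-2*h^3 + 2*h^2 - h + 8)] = 5*(6*h^2 - 4*h + 1)/(2*h^3 - 2*h^2 + h - 8)^2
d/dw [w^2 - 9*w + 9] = 2*w - 9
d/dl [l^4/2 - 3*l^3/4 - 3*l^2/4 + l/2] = 2*l^3 - 9*l^2/4 - 3*l/2 + 1/2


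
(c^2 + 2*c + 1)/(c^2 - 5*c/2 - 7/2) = 2*(c + 1)/(2*c - 7)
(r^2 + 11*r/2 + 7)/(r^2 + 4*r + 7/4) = 2*(r + 2)/(2*r + 1)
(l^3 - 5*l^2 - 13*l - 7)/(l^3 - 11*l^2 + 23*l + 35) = (l + 1)/(l - 5)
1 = 1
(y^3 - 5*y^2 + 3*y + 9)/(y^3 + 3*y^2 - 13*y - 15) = (y - 3)/(y + 5)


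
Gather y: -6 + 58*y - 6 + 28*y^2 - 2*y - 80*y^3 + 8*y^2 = -80*y^3 + 36*y^2 + 56*y - 12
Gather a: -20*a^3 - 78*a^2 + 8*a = -20*a^3 - 78*a^2 + 8*a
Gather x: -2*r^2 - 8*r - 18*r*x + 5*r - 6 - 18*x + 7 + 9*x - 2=-2*r^2 - 3*r + x*(-18*r - 9) - 1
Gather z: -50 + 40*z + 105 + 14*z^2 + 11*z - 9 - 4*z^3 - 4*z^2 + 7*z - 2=-4*z^3 + 10*z^2 + 58*z + 44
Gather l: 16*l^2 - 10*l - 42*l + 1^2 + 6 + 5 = 16*l^2 - 52*l + 12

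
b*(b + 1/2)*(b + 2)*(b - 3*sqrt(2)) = b^4 - 3*sqrt(2)*b^3 + 5*b^3/2 - 15*sqrt(2)*b^2/2 + b^2 - 3*sqrt(2)*b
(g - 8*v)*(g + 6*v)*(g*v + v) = g^3*v - 2*g^2*v^2 + g^2*v - 48*g*v^3 - 2*g*v^2 - 48*v^3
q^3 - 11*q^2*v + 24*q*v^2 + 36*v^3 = (q - 6*v)^2*(q + v)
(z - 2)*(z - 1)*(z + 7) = z^3 + 4*z^2 - 19*z + 14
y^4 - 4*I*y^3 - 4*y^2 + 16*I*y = y*(y - 2)*(y + 2)*(y - 4*I)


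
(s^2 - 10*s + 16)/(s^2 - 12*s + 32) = (s - 2)/(s - 4)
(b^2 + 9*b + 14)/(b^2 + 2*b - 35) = (b + 2)/(b - 5)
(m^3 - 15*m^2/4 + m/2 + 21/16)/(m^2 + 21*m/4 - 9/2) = (m^2 - 3*m - 7/4)/(m + 6)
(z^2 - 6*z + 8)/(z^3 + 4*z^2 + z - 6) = (z^2 - 6*z + 8)/(z^3 + 4*z^2 + z - 6)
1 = 1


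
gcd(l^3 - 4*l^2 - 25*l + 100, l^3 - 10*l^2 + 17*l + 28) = l - 4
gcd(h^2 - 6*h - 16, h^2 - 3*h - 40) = h - 8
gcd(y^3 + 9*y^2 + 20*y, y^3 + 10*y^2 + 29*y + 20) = y^2 + 9*y + 20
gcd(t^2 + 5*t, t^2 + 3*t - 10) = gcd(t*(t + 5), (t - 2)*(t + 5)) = t + 5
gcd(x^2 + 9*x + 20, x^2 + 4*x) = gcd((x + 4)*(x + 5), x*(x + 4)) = x + 4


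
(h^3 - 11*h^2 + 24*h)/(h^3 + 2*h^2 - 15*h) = (h - 8)/(h + 5)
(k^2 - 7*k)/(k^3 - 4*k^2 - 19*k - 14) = k/(k^2 + 3*k + 2)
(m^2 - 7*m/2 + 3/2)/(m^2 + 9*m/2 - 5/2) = (m - 3)/(m + 5)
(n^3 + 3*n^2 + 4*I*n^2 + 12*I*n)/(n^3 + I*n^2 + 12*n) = (n + 3)/(n - 3*I)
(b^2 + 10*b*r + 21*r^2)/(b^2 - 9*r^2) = (-b - 7*r)/(-b + 3*r)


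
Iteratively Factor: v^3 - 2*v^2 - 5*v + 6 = (v - 3)*(v^2 + v - 2) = (v - 3)*(v + 2)*(v - 1)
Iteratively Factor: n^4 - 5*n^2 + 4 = (n - 2)*(n^3 + 2*n^2 - n - 2) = (n - 2)*(n + 2)*(n^2 - 1) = (n - 2)*(n + 1)*(n + 2)*(n - 1)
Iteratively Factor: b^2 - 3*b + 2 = (b - 2)*(b - 1)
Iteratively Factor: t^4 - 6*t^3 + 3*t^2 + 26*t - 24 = (t - 1)*(t^3 - 5*t^2 - 2*t + 24) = (t - 1)*(t + 2)*(t^2 - 7*t + 12) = (t - 4)*(t - 1)*(t + 2)*(t - 3)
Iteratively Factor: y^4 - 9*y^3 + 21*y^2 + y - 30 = (y - 5)*(y^3 - 4*y^2 + y + 6) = (y - 5)*(y - 2)*(y^2 - 2*y - 3) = (y - 5)*(y - 2)*(y + 1)*(y - 3)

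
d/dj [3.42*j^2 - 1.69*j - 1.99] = 6.84*j - 1.69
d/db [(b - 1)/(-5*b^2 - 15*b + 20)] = 1/(5*(b^2 + 8*b + 16))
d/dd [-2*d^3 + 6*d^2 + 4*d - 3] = -6*d^2 + 12*d + 4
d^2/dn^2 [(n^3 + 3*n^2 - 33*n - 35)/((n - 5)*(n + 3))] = -16/(n^3 + 9*n^2 + 27*n + 27)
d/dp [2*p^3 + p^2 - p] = 6*p^2 + 2*p - 1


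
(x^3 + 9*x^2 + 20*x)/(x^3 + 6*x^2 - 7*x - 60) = x/(x - 3)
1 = 1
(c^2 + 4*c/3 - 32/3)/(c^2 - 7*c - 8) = (-3*c^2 - 4*c + 32)/(3*(-c^2 + 7*c + 8))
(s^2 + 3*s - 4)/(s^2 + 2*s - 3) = (s + 4)/(s + 3)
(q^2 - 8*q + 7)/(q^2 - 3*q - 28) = (q - 1)/(q + 4)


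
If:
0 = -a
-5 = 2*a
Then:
No Solution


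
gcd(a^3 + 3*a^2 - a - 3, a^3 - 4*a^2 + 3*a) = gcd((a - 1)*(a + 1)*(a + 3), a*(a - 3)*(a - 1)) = a - 1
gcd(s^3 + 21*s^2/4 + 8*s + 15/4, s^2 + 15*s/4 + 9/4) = s + 3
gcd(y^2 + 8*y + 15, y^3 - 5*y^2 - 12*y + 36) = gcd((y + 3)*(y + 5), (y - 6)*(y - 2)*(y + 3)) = y + 3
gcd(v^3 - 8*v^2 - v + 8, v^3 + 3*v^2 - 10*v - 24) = 1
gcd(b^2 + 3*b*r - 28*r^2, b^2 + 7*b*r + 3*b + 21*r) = b + 7*r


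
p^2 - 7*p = p*(p - 7)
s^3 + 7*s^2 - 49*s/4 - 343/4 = (s - 7/2)*(s + 7/2)*(s + 7)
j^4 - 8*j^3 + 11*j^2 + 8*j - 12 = (j - 6)*(j - 2)*(j - 1)*(j + 1)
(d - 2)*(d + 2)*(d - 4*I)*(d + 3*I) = d^4 - I*d^3 + 8*d^2 + 4*I*d - 48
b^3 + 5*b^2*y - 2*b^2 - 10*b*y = b*(b - 2)*(b + 5*y)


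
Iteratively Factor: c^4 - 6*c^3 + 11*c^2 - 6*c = (c - 1)*(c^3 - 5*c^2 + 6*c) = c*(c - 1)*(c^2 - 5*c + 6) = c*(c - 3)*(c - 1)*(c - 2)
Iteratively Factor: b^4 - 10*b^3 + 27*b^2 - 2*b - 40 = (b - 4)*(b^3 - 6*b^2 + 3*b + 10) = (b - 5)*(b - 4)*(b^2 - b - 2) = (b - 5)*(b - 4)*(b + 1)*(b - 2)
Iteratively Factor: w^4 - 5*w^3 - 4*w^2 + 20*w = (w - 2)*(w^3 - 3*w^2 - 10*w) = (w - 5)*(w - 2)*(w^2 + 2*w) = w*(w - 5)*(w - 2)*(w + 2)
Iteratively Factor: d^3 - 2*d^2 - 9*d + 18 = (d + 3)*(d^2 - 5*d + 6) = (d - 3)*(d + 3)*(d - 2)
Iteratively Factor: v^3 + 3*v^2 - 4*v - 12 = (v + 2)*(v^2 + v - 6) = (v + 2)*(v + 3)*(v - 2)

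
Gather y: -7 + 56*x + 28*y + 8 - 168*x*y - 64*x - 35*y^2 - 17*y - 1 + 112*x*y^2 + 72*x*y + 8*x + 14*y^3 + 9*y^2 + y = 14*y^3 + y^2*(112*x - 26) + y*(12 - 96*x)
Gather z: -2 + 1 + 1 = 0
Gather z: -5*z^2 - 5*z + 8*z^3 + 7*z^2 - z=8*z^3 + 2*z^2 - 6*z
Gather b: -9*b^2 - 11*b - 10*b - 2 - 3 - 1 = -9*b^2 - 21*b - 6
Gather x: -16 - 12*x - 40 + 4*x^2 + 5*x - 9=4*x^2 - 7*x - 65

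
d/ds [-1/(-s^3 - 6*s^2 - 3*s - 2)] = 3*(-s^2 - 4*s - 1)/(s^3 + 6*s^2 + 3*s + 2)^2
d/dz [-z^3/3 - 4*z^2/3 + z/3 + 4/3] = -z^2 - 8*z/3 + 1/3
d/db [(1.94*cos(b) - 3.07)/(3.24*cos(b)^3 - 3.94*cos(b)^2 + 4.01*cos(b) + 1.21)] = (12.5712*cos(b)^3 - 37.484*cos(b)^2 + 24.1916*cos(b) - 14.6581)*sin(b)/(10.4976*cos(b)^6 - 25.5312*cos(b)^5 + 41.5084*cos(b)^4 - 23.758*cos(b)^3 + 6.5453*cos(b)^2 + 9.7042*cos(b) + 1.4641)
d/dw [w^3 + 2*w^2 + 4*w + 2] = 3*w^2 + 4*w + 4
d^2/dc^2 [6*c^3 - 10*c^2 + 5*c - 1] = 36*c - 20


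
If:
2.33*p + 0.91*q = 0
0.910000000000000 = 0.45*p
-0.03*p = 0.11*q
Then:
No Solution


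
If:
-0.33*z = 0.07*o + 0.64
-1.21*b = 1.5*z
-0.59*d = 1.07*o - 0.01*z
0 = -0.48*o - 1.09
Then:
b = 1.81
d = 4.09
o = -2.27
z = -1.46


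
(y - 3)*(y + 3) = y^2 - 9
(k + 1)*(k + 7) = k^2 + 8*k + 7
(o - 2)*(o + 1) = o^2 - o - 2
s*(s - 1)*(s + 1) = s^3 - s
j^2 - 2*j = j*(j - 2)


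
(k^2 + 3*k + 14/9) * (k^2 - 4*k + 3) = k^4 - k^3 - 67*k^2/9 + 25*k/9 + 14/3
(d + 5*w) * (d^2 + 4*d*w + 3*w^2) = d^3 + 9*d^2*w + 23*d*w^2 + 15*w^3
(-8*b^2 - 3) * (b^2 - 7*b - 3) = -8*b^4 + 56*b^3 + 21*b^2 + 21*b + 9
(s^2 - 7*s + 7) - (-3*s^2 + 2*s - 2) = 4*s^2 - 9*s + 9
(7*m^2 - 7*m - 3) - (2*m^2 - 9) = 5*m^2 - 7*m + 6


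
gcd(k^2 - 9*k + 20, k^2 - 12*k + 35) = k - 5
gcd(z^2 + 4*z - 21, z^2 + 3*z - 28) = z + 7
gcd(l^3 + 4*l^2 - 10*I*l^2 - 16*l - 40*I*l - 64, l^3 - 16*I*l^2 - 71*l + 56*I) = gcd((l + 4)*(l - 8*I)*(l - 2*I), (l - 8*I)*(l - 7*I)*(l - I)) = l - 8*I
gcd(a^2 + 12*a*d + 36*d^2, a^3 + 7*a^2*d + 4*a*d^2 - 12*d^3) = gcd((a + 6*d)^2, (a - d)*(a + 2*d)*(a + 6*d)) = a + 6*d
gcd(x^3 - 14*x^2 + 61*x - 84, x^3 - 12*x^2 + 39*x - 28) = x^2 - 11*x + 28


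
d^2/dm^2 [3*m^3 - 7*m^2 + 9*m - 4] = 18*m - 14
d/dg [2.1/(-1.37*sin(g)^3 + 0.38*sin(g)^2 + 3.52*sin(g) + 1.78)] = (8.631*sin(g)^2 - 1.596*sin(g) - 7.392)*cos(g)/(-1.37*sin(g)^3 + 0.38*sin(g)^2 + 3.52*sin(g) + 1.78)^2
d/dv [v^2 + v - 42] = 2*v + 1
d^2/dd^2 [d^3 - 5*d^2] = 6*d - 10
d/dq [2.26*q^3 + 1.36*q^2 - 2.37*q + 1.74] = 6.78*q^2 + 2.72*q - 2.37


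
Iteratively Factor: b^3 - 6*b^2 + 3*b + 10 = (b - 2)*(b^2 - 4*b - 5) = (b - 5)*(b - 2)*(b + 1)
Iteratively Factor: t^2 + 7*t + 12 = (t + 3)*(t + 4)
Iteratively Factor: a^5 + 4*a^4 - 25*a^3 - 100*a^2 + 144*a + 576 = (a - 4)*(a^4 + 8*a^3 + 7*a^2 - 72*a - 144) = (a - 4)*(a + 4)*(a^3 + 4*a^2 - 9*a - 36) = (a - 4)*(a - 3)*(a + 4)*(a^2 + 7*a + 12) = (a - 4)*(a - 3)*(a + 4)^2*(a + 3)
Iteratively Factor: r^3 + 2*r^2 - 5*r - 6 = (r - 2)*(r^2 + 4*r + 3) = (r - 2)*(r + 1)*(r + 3)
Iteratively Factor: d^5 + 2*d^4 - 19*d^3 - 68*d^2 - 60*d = (d + 2)*(d^4 - 19*d^2 - 30*d) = (d - 5)*(d + 2)*(d^3 + 5*d^2 + 6*d) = d*(d - 5)*(d + 2)*(d^2 + 5*d + 6) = d*(d - 5)*(d + 2)^2*(d + 3)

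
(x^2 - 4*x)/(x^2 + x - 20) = x/(x + 5)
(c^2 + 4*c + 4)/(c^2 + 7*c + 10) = (c + 2)/(c + 5)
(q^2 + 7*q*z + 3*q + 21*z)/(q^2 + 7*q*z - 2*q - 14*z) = (q + 3)/(q - 2)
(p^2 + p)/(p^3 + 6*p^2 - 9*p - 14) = p/(p^2 + 5*p - 14)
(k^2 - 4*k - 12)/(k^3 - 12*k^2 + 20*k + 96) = 1/(k - 8)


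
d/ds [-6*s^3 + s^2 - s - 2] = -18*s^2 + 2*s - 1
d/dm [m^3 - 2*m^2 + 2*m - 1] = 3*m^2 - 4*m + 2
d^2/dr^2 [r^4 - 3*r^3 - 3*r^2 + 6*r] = 12*r^2 - 18*r - 6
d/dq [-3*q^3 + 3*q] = 3 - 9*q^2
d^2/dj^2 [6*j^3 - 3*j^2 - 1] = 36*j - 6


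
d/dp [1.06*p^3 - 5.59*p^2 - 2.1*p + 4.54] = 3.18*p^2 - 11.18*p - 2.1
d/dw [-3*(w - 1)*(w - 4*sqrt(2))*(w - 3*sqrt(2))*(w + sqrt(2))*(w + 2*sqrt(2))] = -15*w^4 + 12*w^3 + 48*sqrt(2)*w^3 - 36*sqrt(2)*w^2 + 126*w^2 - 264*sqrt(2)*w - 84*w - 288 + 132*sqrt(2)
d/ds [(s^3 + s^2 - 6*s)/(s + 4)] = (2*s^3 + 13*s^2 + 8*s - 24)/(s^2 + 8*s + 16)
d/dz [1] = 0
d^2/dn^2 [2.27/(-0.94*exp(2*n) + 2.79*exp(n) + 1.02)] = (2.27*(1.88*exp(n) - 2.79)*(3.76*exp(n) - 5.58)*exp(n) + (8.5352*exp(n) - 6.3333)*(-0.94*exp(2*n) + 2.79*exp(n) + 1.02))*exp(n)/(-0.94*exp(2*n) + 2.79*exp(n) + 1.02)^3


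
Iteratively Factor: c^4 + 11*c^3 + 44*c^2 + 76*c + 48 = (c + 2)*(c^3 + 9*c^2 + 26*c + 24) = (c + 2)*(c + 4)*(c^2 + 5*c + 6) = (c + 2)^2*(c + 4)*(c + 3)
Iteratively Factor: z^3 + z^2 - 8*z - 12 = (z - 3)*(z^2 + 4*z + 4) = (z - 3)*(z + 2)*(z + 2)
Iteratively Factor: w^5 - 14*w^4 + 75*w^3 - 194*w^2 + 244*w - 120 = (w - 2)*(w^4 - 12*w^3 + 51*w^2 - 92*w + 60) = (w - 2)^2*(w^3 - 10*w^2 + 31*w - 30) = (w - 2)^3*(w^2 - 8*w + 15) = (w - 5)*(w - 2)^3*(w - 3)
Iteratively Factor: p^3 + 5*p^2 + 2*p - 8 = (p + 2)*(p^2 + 3*p - 4) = (p + 2)*(p + 4)*(p - 1)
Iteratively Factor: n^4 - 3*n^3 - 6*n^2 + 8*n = (n + 2)*(n^3 - 5*n^2 + 4*n) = (n - 1)*(n + 2)*(n^2 - 4*n) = (n - 4)*(n - 1)*(n + 2)*(n)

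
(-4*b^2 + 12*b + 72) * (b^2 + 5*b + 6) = -4*b^4 - 8*b^3 + 108*b^2 + 432*b + 432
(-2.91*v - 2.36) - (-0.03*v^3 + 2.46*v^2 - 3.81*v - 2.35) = 0.03*v^3 - 2.46*v^2 + 0.9*v - 0.00999999999999979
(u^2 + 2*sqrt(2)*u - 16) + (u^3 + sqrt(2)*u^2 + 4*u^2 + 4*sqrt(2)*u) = u^3 + sqrt(2)*u^2 + 5*u^2 + 6*sqrt(2)*u - 16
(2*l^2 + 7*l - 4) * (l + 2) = 2*l^3 + 11*l^2 + 10*l - 8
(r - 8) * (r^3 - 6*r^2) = r^4 - 14*r^3 + 48*r^2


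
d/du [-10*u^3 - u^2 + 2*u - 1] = -30*u^2 - 2*u + 2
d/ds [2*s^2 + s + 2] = 4*s + 1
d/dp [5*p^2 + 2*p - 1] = 10*p + 2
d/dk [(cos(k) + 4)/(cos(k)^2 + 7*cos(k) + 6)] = (cos(k)^2 + 8*cos(k) + 22)*sin(k)/(cos(k)^2 + 7*cos(k) + 6)^2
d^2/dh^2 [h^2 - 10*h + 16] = 2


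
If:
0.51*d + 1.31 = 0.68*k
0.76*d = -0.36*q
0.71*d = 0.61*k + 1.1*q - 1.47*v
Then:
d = 0.456417025759489 - 0.570935375984464*v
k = 2.26878335755491 - 0.428201531988348*v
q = 1.2053080159672*v - 0.963547054381144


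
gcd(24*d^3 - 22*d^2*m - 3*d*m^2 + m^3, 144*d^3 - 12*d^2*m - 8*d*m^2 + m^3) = 24*d^2 + 2*d*m - m^2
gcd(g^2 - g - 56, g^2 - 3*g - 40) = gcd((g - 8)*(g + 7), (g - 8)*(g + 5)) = g - 8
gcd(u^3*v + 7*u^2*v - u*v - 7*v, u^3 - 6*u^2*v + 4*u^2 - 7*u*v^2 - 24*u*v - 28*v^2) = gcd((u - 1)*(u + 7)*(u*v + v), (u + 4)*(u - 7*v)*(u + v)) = 1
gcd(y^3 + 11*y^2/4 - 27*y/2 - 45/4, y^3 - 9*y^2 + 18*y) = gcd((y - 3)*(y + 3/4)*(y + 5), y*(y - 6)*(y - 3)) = y - 3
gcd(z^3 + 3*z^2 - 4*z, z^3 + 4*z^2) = z^2 + 4*z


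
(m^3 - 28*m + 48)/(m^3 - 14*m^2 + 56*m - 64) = (m + 6)/(m - 8)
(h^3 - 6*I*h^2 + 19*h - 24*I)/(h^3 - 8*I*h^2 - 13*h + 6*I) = (h^2 - 5*I*h + 24)/(h^2 - 7*I*h - 6)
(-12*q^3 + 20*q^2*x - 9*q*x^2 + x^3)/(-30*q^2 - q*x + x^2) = (2*q^2 - 3*q*x + x^2)/(5*q + x)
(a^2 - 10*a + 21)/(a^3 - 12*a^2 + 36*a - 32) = (a^2 - 10*a + 21)/(a^3 - 12*a^2 + 36*a - 32)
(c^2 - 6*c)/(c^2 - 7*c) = (c - 6)/(c - 7)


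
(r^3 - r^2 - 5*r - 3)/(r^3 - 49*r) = (r^3 - r^2 - 5*r - 3)/(r*(r^2 - 49))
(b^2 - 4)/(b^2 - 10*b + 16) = (b + 2)/(b - 8)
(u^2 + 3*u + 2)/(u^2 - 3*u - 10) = (u + 1)/(u - 5)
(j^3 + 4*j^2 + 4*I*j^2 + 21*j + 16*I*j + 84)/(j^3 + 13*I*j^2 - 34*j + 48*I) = (j^3 + 4*j^2*(1 + I) + j*(21 + 16*I) + 84)/(j^3 + 13*I*j^2 - 34*j + 48*I)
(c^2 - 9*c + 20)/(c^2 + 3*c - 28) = (c - 5)/(c + 7)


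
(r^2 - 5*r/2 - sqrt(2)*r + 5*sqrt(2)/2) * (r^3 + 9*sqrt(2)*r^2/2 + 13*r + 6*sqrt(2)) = r^5 - 5*r^4/2 + 7*sqrt(2)*r^4/2 - 35*sqrt(2)*r^3/4 + 4*r^3 - 10*r^2 - 7*sqrt(2)*r^2 - 12*r + 35*sqrt(2)*r/2 + 30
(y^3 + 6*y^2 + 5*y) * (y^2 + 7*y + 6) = y^5 + 13*y^4 + 53*y^3 + 71*y^2 + 30*y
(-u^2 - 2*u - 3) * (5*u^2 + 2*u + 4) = -5*u^4 - 12*u^3 - 23*u^2 - 14*u - 12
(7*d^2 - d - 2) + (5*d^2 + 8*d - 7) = 12*d^2 + 7*d - 9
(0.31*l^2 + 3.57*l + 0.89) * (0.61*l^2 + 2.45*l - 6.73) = 0.1891*l^4 + 2.9372*l^3 + 7.2031*l^2 - 21.8456*l - 5.9897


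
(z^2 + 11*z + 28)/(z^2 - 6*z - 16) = (z^2 + 11*z + 28)/(z^2 - 6*z - 16)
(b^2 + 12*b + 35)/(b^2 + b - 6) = (b^2 + 12*b + 35)/(b^2 + b - 6)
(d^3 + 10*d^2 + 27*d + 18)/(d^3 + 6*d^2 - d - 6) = (d + 3)/(d - 1)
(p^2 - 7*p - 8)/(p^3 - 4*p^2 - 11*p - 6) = (p - 8)/(p^2 - 5*p - 6)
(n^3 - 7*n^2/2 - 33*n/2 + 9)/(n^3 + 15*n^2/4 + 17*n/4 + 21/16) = 8*(2*n^3 - 7*n^2 - 33*n + 18)/(16*n^3 + 60*n^2 + 68*n + 21)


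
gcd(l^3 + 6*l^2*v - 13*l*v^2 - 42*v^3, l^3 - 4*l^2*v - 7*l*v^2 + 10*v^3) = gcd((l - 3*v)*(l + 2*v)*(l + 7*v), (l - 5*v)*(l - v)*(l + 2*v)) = l + 2*v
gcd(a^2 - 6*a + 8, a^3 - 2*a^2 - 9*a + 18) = a - 2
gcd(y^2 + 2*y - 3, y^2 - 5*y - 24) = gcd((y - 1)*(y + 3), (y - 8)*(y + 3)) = y + 3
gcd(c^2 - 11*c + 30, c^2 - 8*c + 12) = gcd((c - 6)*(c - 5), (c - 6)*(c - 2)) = c - 6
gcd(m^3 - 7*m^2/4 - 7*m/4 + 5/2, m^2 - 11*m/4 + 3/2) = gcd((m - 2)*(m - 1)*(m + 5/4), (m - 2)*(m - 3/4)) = m - 2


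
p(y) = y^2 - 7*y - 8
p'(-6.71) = -20.42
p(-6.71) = 83.99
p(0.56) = -11.61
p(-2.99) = 21.87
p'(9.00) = 11.00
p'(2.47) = -2.06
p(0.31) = -10.07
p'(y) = 2*y - 7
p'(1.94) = -3.12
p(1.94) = -17.82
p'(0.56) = -5.88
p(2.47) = -19.19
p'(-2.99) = -12.98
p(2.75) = -19.69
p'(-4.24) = -15.48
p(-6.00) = 70.00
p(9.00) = 10.00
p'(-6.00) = -19.00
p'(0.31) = -6.38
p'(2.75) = -1.50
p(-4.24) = 39.66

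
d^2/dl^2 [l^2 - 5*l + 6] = 2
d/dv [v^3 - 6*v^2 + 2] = 3*v*(v - 4)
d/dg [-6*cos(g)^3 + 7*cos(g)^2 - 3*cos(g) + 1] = (18*cos(g)^2 - 14*cos(g) + 3)*sin(g)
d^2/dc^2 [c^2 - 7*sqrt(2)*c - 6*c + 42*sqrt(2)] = 2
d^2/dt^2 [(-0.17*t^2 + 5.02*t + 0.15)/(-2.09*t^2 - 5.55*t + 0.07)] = (-47.799554*t^3 - 3.78206400000005*t^2 - 14.846106*t - 13.183514)/(9.129329*t^6 + 72.728865*t^5 + 192.214374*t^4 + 166.082085*t^3 - 6.437802*t^2 + 0.081585*t - 0.000343)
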